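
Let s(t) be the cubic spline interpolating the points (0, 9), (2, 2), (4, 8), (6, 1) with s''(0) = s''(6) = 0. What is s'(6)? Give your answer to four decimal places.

Put M_i = s'' at the i-th knot. Here h = (2, 2, 2) and Δ = (-7/2, 3, -7/2), so the interior equations h_(i-1)·M_(i-1) + 2(h_(i-1)+h_i)·M_i + h_i·M_(i+1) = 6(Δ_i − Δ_(i-1)) read
  2·M_0 + 8·M_1 + 2·M_2 = 6(Δ_1 - Δ_0) = 39
  2·M_1 + 8·M_2 + 2·M_3 = 6(Δ_2 - Δ_1) = -39
Natural end conditions: M_0 = M_3 = 0.
Solving: M_0 = 0, M_1 = 13/2, M_2 = -13/2, M_3 = 0.
On [4, 6], s'(t) = b_2 + 2c_2·(t - 4) + 3d_2·(t - 4)² with b_2 = Δ_2 - h_2(2M_2 + M_3)/6 = 5/6, c_2 = M_2/2 = -13/4, d_2 = (M_3 - M_2)/(6h_2) = 13/24. So s'(6) = -17/3.

-5.6667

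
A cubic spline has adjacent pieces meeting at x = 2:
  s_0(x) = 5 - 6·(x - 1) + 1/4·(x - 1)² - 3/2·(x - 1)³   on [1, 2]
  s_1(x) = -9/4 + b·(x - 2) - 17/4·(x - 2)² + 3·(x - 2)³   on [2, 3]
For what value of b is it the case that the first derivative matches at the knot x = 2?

-10

s_0'(x) = -6 + 1/2·(x - 1) - 9/2·(x - 1)², so s_0'(2) = -10. On the right, s_1'(2) = b, so b = -10.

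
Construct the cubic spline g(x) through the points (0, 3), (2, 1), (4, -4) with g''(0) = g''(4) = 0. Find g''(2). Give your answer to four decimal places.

Put M_i = g'' at the i-th knot. Here h = (2, 2) and Δ = (-1, -5/2), so the interior equations h_(i-1)·M_(i-1) + 2(h_(i-1)+h_i)·M_i + h_i·M_(i+1) = 6(Δ_i − Δ_(i-1)) read
  2·M_0 + 8·M_1 + 2·M_2 = 6(Δ_1 - Δ_0) = -9
Natural end conditions: M_0 = M_2 = 0.
Forward elimination and back-substitution give M_0 = 0, M_1 = -9/8, M_2 = 0.

-1.1250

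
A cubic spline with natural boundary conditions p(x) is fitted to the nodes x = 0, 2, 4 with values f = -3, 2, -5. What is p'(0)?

4

With M_i denoting the second derivative at x_i, h_i = 2, 2, and Δ_i = (y_(i+1) − y_i)/h_i = 5/2, -7/2:
  2·M_0 + 8·M_1 + 2·M_2 = 6(Δ_1 - Δ_0) = -36
Natural end conditions: M_0 = M_2 = 0.
Solving: M_0 = 0, M_1 = -9/2, M_2 = 0.
On [0, 2], p'(x) = b_0 + 2c_0·x + 3d_0·x² with b_0 = Δ_0 - h_0(2M_0 + M_1)/6 = 4, c_0 = M_0/2 = 0, d_0 = (M_1 - M_0)/(6h_0) = -3/8. So p'(0) = 4.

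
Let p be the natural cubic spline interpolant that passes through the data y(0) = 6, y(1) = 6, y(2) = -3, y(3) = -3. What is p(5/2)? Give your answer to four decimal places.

Write m_i for p''(x_i). With h_i = 1, 1, 1 and divided differences Δ_i = 0, -9, 0, the continuity of p' gives the tridiagonal system
  1·m_0 + 4·m_1 + 1·m_2 = 6(Δ_1 - Δ_0) = -54
  1·m_1 + 4·m_2 + 1·m_3 = 6(Δ_2 - Δ_1) = 54
Natural end conditions: m_0 = m_3 = 0.
Hence m_0 = 0, m_1 = -18, m_2 = 18, m_3 = 0.
On [2, 3], p(t) = -3 - 6·(t - 2) + 9·(t - 2)² - 3·(t - 2)³.
With (t - 2) = 1/2: p(5/2) = -33/8.

-4.1250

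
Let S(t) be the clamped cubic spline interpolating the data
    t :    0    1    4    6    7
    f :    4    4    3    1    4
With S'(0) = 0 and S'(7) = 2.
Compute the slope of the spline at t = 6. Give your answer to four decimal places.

Let σ_i = S''(x_i). Step sizes h_i = 1, 3, 2, 1; slopes of the chords Δ_i = (y_(i+1) - y_i)/h_i = 0, -1/3, -1, 3.
  1·σ_0 + 8·σ_1 + 3·σ_2 = 6(Δ_1 - Δ_0) = -2
  3·σ_1 + 10·σ_2 + 2·σ_3 = 6(Δ_2 - Δ_1) = -4
  2·σ_2 + 6·σ_3 + 1·σ_4 = 6(Δ_3 - Δ_2) = 24
Clamped end conditions give two more equations: 2h_0·σ_0 + h_0·σ_1 = 6(Δ_0 - S'(0)) = 0 and h_3·σ_3 + 2h_3·σ_4 = 6(S'(7) - Δ_3) = -6.
Hence σ_0 = -7/37, σ_1 = 14/37, σ_2 = -179/111, σ_3 = 610/111, σ_4 = -638/111.
On [6, 7], S'(t) = b_3 + 2c_3·(t - 6) + 3d_3·(t - 6)² with b_3 = Δ_3 - h_3(2σ_3 + σ_4)/6 = 236/111, c_3 = σ_3/2 = 305/111, d_3 = (σ_4 - σ_3)/(6h_3) = -208/111. So S'(6) = 236/111.

2.1261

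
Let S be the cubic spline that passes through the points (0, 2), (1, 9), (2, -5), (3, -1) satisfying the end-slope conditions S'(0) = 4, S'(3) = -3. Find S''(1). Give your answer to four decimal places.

With M_i denoting the second derivative at x_i, h_i = 1, 1, 1, and Δ_i = (y_(i+1) − y_i)/h_i = 7, -14, 4:
  1·M_0 + 4·M_1 + 1·M_2 = 6(Δ_1 - Δ_0) = -126
  1·M_1 + 4·M_2 + 1·M_3 = 6(Δ_2 - Δ_1) = 108
Clamped end conditions give two more equations: 2h_0·M_0 + h_0·M_1 = 6(Δ_0 - S'(0)) = 18 and h_2·M_2 + 2h_2·M_3 = 6(S'(3) - Δ_2) = -42.
Hence M_0 = 536/15, M_1 = -802/15, M_2 = 782/15, M_3 = -706/15.

-53.4667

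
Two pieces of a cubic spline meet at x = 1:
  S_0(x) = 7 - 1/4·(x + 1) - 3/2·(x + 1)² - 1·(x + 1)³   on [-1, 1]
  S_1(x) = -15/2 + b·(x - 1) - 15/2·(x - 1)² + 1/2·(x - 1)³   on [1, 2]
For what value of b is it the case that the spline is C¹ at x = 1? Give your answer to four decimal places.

S_0'(x) = -1/4 - 3·(x + 1) - 3·(x + 1)², so S_0'(1) = -73/4. On the right, S_1'(1) = b, so b = -73/4.

-18.2500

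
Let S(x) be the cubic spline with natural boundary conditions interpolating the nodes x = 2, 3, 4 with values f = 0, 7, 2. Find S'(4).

-8

Write M_i for S''(x_i). With h_i = 1, 1 and divided differences Δ_i = 7, -5, the continuity of S' gives the tridiagonal system
  1·M_0 + 4·M_1 + 1·M_2 = 6(Δ_1 - Δ_0) = -72
Natural end conditions: M_0 = M_2 = 0.
Solving: M_0 = 0, M_1 = -18, M_2 = 0.
On [3, 4], S'(x) = b_1 + 2c_1·(x - 3) + 3d_1·(x - 3)² with b_1 = Δ_1 - h_1(2M_1 + M_2)/6 = 1, c_1 = M_1/2 = -9, d_1 = (M_2 - M_1)/(6h_1) = 3. So S'(4) = -8.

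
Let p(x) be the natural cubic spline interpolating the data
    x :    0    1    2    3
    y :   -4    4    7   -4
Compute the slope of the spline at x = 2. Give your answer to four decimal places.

Write M_i for p''(x_i). With h_i = 1, 1, 1 and divided differences Δ_i = 8, 3, -11, the continuity of p' gives the tridiagonal system
  1·M_0 + 4·M_1 + 1·M_2 = 6(Δ_1 - Δ_0) = -30
  1·M_1 + 4·M_2 + 1·M_3 = 6(Δ_2 - Δ_1) = -84
Natural end conditions: M_0 = M_3 = 0.
Solving the tridiagonal system: M_0 = 0, M_1 = -12/5, M_2 = -102/5, M_3 = 0.
On [2, 3], p'(x) = b_2 + 2c_2·(x - 2) + 3d_2·(x - 2)² with b_2 = Δ_2 - h_2(2M_2 + M_3)/6 = -21/5, c_2 = M_2/2 = -51/5, d_2 = (M_3 - M_2)/(6h_2) = 17/5. So p'(2) = -21/5.

-4.2000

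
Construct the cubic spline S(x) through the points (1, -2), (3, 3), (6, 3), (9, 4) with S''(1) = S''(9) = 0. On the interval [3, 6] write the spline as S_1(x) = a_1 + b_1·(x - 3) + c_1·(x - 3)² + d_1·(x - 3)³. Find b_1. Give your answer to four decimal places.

With M_i denoting the second derivative at x_i, h_i = 2, 3, 3, and Δ_i = (y_(i+1) − y_i)/h_i = 5/2, 0, 1/3:
  2·M_0 + 10·M_1 + 3·M_2 = 6(Δ_1 - Δ_0) = -15
  3·M_1 + 12·M_2 + 3·M_3 = 6(Δ_2 - Δ_1) = 2
Natural end conditions: M_0 = M_3 = 0.
Solving: M_0 = 0, M_1 = -62/37, M_2 = 65/111, M_3 = 0.
On [3, 6], with S_1(x) = a_1 + b_1·(x - 3) + c_1·(x - 3)² + d_1·(x - 3)³: c_1 = M_1/2 = -31/37, d_1 = (M_2 - M_1)/(6h_1) = 251/1998, b_1 = Δ_1 - h_1(2M_1 + M_2)/6 = 307/222.

1.3829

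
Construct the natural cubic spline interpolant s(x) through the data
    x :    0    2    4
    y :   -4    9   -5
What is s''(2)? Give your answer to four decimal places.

With M_i denoting the second derivative at x_i, h_i = 2, 2, and Δ_i = (y_(i+1) − y_i)/h_i = 13/2, -7:
  2·M_0 + 8·M_1 + 2·M_2 = 6(Δ_1 - Δ_0) = -81
Natural end conditions: M_0 = M_2 = 0.
Solving the tridiagonal system: M_0 = 0, M_1 = -81/8, M_2 = 0.

-10.1250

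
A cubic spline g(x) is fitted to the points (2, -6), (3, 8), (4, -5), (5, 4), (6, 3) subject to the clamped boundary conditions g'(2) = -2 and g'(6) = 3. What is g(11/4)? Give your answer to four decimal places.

With σ_i denoting the second derivative at x_i, h_i = 1, 1, 1, 1, and Δ_i = (y_(i+1) − y_i)/h_i = 14, -13, 9, -1:
  1·σ_0 + 4·σ_1 + 1·σ_2 = 6(Δ_1 - Δ_0) = -162
  1·σ_1 + 4·σ_2 + 1·σ_3 = 6(Δ_2 - Δ_1) = 132
  1·σ_2 + 4·σ_3 + 1·σ_4 = 6(Δ_3 - Δ_2) = -60
Clamped end conditions give two more equations: 2h_0·σ_0 + h_0·σ_1 = 6(Δ_0 - g'(2)) = 96 and h_3·σ_3 + 2h_3·σ_4 = 6(g'(6) - Δ_3) = 24.
Solving: σ_0 = 608/7, σ_1 = -544/7, σ_2 = 62, σ_3 = -268/7, σ_4 = 218/7.
On [2, 3], g(x) = -6 - 2·(x - 2) + 304/7·(x - 2)² - 192/7·(x - 2)³.
With (x - 2) = 3/4: g(11/4) = 75/14.

5.3571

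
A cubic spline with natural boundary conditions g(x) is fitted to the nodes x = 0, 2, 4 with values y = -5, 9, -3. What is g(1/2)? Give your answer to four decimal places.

Put M_i = g'' at the i-th knot. Here h = (2, 2) and Δ = (7, -6), so the interior equations h_(i-1)·M_(i-1) + 2(h_(i-1)+h_i)·M_i + h_i·M_(i+1) = 6(Δ_i − Δ_(i-1)) read
  2·M_0 + 8·M_1 + 2·M_2 = 6(Δ_1 - Δ_0) = -78
Natural end conditions: M_0 = M_2 = 0.
Hence M_0 = 0, M_1 = -39/4, M_2 = 0.
On [0, 2], g(x) = -5 + 41/4·x + 0·x² - 13/16·x³.
With x = 1/2: g(1/2) = 3/128.

0.0234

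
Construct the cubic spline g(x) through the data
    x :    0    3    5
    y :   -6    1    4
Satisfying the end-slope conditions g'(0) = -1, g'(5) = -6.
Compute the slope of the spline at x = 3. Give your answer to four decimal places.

Write M_i for g''(x_i). With h_i = 3, 2 and divided differences Δ_i = 7/3, 3/2, the continuity of g' gives the tridiagonal system
  3·M_0 + 10·M_1 + 2·M_2 = 6(Δ_1 - Δ_0) = -5
Clamped end conditions give two more equations: 2h_0·M_0 + h_0·M_1 = 6(Δ_0 - g'(0)) = 20 and h_1·M_1 + 2h_1·M_2 = 6(g'(5) - Δ_1) = -45.
Hence M_0 = 17/6, M_1 = 1, M_2 = -47/4.
On [3, 5], g'(x) = b_1 + 2c_1·(x - 3) + 3d_1·(x - 3)² with b_1 = Δ_1 - h_1(2M_1 + M_2)/6 = 19/4, c_1 = M_1/2 = 1/2, d_1 = (M_2 - M_1)/(6h_1) = -17/16. So g'(3) = 19/4.

4.7500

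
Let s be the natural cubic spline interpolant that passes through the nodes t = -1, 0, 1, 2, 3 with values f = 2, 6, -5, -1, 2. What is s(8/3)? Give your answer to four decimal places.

1.4762

Write m_i for s''(x_i). With h_i = 1, 1, 1, 1 and divided differences Δ_i = 4, -11, 4, 3, the continuity of s' gives the tridiagonal system
  1·m_0 + 4·m_1 + 1·m_2 = 6(Δ_1 - Δ_0) = -90
  1·m_1 + 4·m_2 + 1·m_3 = 6(Δ_2 - Δ_1) = 90
  1·m_2 + 4·m_3 + 1·m_4 = 6(Δ_3 - Δ_2) = -6
Natural end conditions: m_0 = m_4 = 0.
Hence m_0 = 0, m_1 = -429/14, m_2 = 228/7, m_3 = -135/14, m_4 = 0.
On [2, 3], s(t) = -1 + 87/14·(t - 2) - 135/28·(t - 2)² + 45/28·(t - 2)³.
With (t - 2) = 2/3: s(8/3) = 31/21.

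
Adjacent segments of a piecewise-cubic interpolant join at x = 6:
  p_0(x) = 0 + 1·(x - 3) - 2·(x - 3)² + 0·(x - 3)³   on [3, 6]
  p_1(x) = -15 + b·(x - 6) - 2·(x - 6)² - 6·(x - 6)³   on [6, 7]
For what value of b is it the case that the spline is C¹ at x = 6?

-11

p_0'(x) = 1 - 4·(x - 3) + 0·(x - 3)², so p_0'(6) = -11. On the right, p_1'(6) = b, so b = -11.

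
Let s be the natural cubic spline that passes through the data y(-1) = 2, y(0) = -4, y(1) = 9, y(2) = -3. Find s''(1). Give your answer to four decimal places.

-47.6000

Write m_i for s''(x_i). With h_i = 1, 1, 1 and divided differences Δ_i = -6, 13, -12, the continuity of s' gives the tridiagonal system
  1·m_0 + 4·m_1 + 1·m_2 = 6(Δ_1 - Δ_0) = 114
  1·m_1 + 4·m_2 + 1·m_3 = 6(Δ_2 - Δ_1) = -150
Natural end conditions: m_0 = m_3 = 0.
Solving: m_0 = 0, m_1 = 202/5, m_2 = -238/5, m_3 = 0.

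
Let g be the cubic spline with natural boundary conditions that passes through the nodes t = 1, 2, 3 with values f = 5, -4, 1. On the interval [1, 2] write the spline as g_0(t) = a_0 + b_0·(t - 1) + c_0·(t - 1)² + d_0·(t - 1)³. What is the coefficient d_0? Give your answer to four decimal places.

Put σ_i = g'' at the i-th knot. Here h = (1, 1) and Δ = (-9, 5), so the interior equations h_(i-1)·σ_(i-1) + 2(h_(i-1)+h_i)·σ_i + h_i·σ_(i+1) = 6(Δ_i − Δ_(i-1)) read
  1·σ_0 + 4·σ_1 + 1·σ_2 = 6(Δ_1 - Δ_0) = 84
Natural end conditions: σ_0 = σ_2 = 0.
Hence σ_0 = 0, σ_1 = 21, σ_2 = 0.
On [1, 2], with g_0(t) = a_0 + b_0·(t - 1) + c_0·(t - 1)² + d_0·(t - 1)³: c_0 = σ_0/2 = 0, d_0 = (σ_1 - σ_0)/(6h_0) = 7/2, b_0 = Δ_0 - h_0(2σ_0 + σ_1)/6 = -25/2.

3.5000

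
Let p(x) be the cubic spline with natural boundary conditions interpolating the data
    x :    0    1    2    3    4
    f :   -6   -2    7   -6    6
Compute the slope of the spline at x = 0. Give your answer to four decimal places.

0.6429

With m_i denoting the second derivative at x_i, h_i = 1, 1, 1, 1, and Δ_i = (y_(i+1) − y_i)/h_i = 4, 9, -13, 12:
  1·m_0 + 4·m_1 + 1·m_2 = 6(Δ_1 - Δ_0) = 30
  1·m_1 + 4·m_2 + 1·m_3 = 6(Δ_2 - Δ_1) = -132
  1·m_2 + 4·m_3 + 1·m_4 = 6(Δ_3 - Δ_2) = 150
Natural end conditions: m_0 = m_4 = 0.
Hence m_0 = 0, m_1 = 141/7, m_2 = -354/7, m_3 = 351/7, m_4 = 0.
On [0, 1], p'(x) = b_0 + 2c_0·x + 3d_0·x² with b_0 = Δ_0 - h_0(2m_0 + m_1)/6 = 9/14, c_0 = m_0/2 = 0, d_0 = (m_1 - m_0)/(6h_0) = 47/14. So p'(0) = 9/14.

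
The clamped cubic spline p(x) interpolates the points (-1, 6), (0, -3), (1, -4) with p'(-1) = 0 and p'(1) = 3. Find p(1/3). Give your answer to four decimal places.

-4.7037

Let m_i = p''(x_i). Step sizes h_i = 1, 1; slopes of the chords Δ_i = (y_(i+1) - y_i)/h_i = -9, -1.
  1·m_0 + 4·m_1 + 1·m_2 = 6(Δ_1 - Δ_0) = 48
Clamped end conditions give two more equations: 2h_0·m_0 + h_0·m_1 = 6(Δ_0 - p'(-1)) = -54 and h_1·m_1 + 2h_1·m_2 = 6(p'(1) - Δ_1) = 24.
Hence m_0 = -75/2, m_1 = 21, m_2 = 3/2.
On [0, 1], p(x) = -3 - 33/4·x + 21/2·x² - 13/4·x³.
With x = 1/3: p(1/3) = -127/27.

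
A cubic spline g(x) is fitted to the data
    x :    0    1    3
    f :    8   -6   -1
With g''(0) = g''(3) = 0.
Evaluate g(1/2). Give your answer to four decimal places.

Write σ_i for g''(x_i). With h_i = 1, 2 and divided differences Δ_i = -14, 5/2, the continuity of g' gives the tridiagonal system
  1·σ_0 + 6·σ_1 + 2·σ_2 = 6(Δ_1 - Δ_0) = 99
Natural end conditions: σ_0 = σ_2 = 0.
Hence σ_0 = 0, σ_1 = 33/2, σ_2 = 0.
On [0, 1], g(x) = 8 - 67/4·x + 0·x² + 11/4·x³.
With x = 1/2: g(1/2) = -1/32.

-0.0313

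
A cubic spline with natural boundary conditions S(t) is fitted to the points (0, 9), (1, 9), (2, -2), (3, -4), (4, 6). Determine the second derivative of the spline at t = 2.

Write σ_i for S''(x_i). With h_i = 1, 1, 1, 1 and divided differences Δ_i = 0, -11, -2, 10, the continuity of S' gives the tridiagonal system
  1·σ_0 + 4·σ_1 + 1·σ_2 = 6(Δ_1 - Δ_0) = -66
  1·σ_1 + 4·σ_2 + 1·σ_3 = 6(Δ_2 - Δ_1) = 54
  1·σ_2 + 4·σ_3 + 1·σ_4 = 6(Δ_3 - Δ_2) = 72
Natural end conditions: σ_0 = σ_4 = 0.
Solving: σ_0 = 0, σ_1 = -81/4, σ_2 = 15, σ_3 = 57/4, σ_4 = 0.

15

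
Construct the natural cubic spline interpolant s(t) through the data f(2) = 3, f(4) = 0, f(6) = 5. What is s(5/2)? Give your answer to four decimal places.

Put m_i = s'' at the i-th knot. Here h = (2, 2) and Δ = (-3/2, 5/2), so the interior equations h_(i-1)·m_(i-1) + 2(h_(i-1)+h_i)·m_i + h_i·m_(i+1) = 6(Δ_i − Δ_(i-1)) read
  2·m_0 + 8·m_1 + 2·m_2 = 6(Δ_1 - Δ_0) = 24
Natural end conditions: m_0 = m_2 = 0.
Solving the tridiagonal system: m_0 = 0, m_1 = 3, m_2 = 0.
On [2, 4], s(t) = 3 - 5/2·(t - 2) + 0·(t - 2)² + 1/4·(t - 2)³.
With (t - 2) = 1/2: s(5/2) = 57/32.

1.7813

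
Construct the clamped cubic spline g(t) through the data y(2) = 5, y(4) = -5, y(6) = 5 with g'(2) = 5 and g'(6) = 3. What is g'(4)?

Put M_i = g'' at the i-th knot. Here h = (2, 2) and Δ = (-5, 5), so the interior equations h_(i-1)·M_(i-1) + 2(h_(i-1)+h_i)·M_i + h_i·M_(i+1) = 6(Δ_i − Δ_(i-1)) read
  2·M_0 + 8·M_1 + 2·M_2 = 6(Δ_1 - Δ_0) = 60
Clamped end conditions give two more equations: 2h_0·M_0 + h_0·M_1 = 6(Δ_0 - g'(2)) = -60 and h_1·M_1 + 2h_1·M_2 = 6(g'(6) - Δ_1) = -12.
Solving the tridiagonal system: M_0 = -23, M_1 = 16, M_2 = -11.
On [4, 6], g'(t) = b_1 + 2c_1·(t - 4) + 3d_1·(t - 4)² with b_1 = Δ_1 - h_1(2M_1 + M_2)/6 = -2, c_1 = M_1/2 = 8, d_1 = (M_2 - M_1)/(6h_1) = -9/4. So g'(4) = -2.

-2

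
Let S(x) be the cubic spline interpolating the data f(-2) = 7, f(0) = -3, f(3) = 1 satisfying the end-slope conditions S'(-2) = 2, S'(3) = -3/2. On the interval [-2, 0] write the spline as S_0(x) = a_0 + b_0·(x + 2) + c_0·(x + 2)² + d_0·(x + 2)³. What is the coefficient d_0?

Put M_i = S'' at the i-th knot. Here h = (2, 3) and Δ = (-5, 4/3), so the interior equations h_(i-1)·M_(i-1) + 2(h_(i-1)+h_i)·M_i + h_i·M_(i+1) = 6(Δ_i − Δ_(i-1)) read
  2·M_0 + 10·M_1 + 3·M_2 = 6(Δ_1 - Δ_0) = 38
Clamped end conditions give two more equations: 2h_0·M_0 + h_0·M_1 = 6(Δ_0 - S'(-2)) = -42 and h_1·M_1 + 2h_1·M_2 = 6(S'(3) - Δ_1) = -17.
Solving: M_0 = -15, M_1 = 9, M_2 = -22/3.
On [-2, 0], with S_0(x) = a_0 + b_0·(x + 2) + c_0·(x + 2)² + d_0·(x + 2)³: c_0 = M_0/2 = -15/2, d_0 = (M_1 - M_0)/(6h_0) = 2, b_0 = Δ_0 - h_0(2M_0 + M_1)/6 = 2.

2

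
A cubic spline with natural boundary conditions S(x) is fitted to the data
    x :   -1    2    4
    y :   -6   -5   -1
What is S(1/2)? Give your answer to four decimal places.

-6.0625

Write m_i for S''(x_i). With h_i = 3, 2 and divided differences Δ_i = 1/3, 2, the continuity of S' gives the tridiagonal system
  3·m_0 + 10·m_1 + 2·m_2 = 6(Δ_1 - Δ_0) = 10
Natural end conditions: m_0 = m_2 = 0.
Hence m_0 = 0, m_1 = 1, m_2 = 0.
On [-1, 2], S(x) = -6 - 1/6·(x + 1) + 0·(x + 1)² + 1/18·(x + 1)³.
With (x + 1) = 3/2: S(1/2) = -97/16.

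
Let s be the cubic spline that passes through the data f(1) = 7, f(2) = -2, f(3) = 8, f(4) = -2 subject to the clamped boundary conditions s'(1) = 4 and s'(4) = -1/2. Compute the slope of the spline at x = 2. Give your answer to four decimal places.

Let M_i = s''(x_i). Step sizes h_i = 1, 1, 1; slopes of the chords Δ_i = (y_(i+1) - y_i)/h_i = -9, 10, -10.
  1·M_0 + 4·M_1 + 1·M_2 = 6(Δ_1 - Δ_0) = 114
  1·M_1 + 4·M_2 + 1·M_3 = 6(Δ_2 - Δ_1) = -120
Clamped end conditions give two more equations: 2h_0·M_0 + h_0·M_1 = 6(Δ_0 - s'(1)) = -78 and h_2·M_2 + 2h_2·M_3 = 6(s'(4) - Δ_2) = 57.
Forward elimination and back-substitution give M_0 = -347/5, M_1 = 304/5, M_2 = -299/5, M_3 = 292/5.
On [2, 3], s'(x) = b_1 + 2c_1·(x - 2) + 3d_1·(x - 2)² with b_1 = Δ_1 - h_1(2M_1 + M_2)/6 = -3/10, c_1 = M_1/2 = 152/5, d_1 = (M_2 - M_1)/(6h_1) = -201/10. So s'(2) = -3/10.

-0.3000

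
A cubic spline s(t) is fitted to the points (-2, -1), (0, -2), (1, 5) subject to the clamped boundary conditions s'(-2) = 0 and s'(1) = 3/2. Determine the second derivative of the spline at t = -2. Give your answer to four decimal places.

Let m_i = s''(x_i). Step sizes h_i = 2, 1; slopes of the chords Δ_i = (y_(i+1) - y_i)/h_i = -1/2, 7.
  2·m_0 + 6·m_1 + 1·m_2 = 6(Δ_1 - Δ_0) = 45
Clamped end conditions give two more equations: 2h_0·m_0 + h_0·m_1 = 6(Δ_0 - s'(-2)) = -3 and h_1·m_1 + 2h_1·m_2 = 6(s'(1) - Δ_1) = -33.
Hence m_0 = -31/4, m_1 = 14, m_2 = -47/2.

-7.7500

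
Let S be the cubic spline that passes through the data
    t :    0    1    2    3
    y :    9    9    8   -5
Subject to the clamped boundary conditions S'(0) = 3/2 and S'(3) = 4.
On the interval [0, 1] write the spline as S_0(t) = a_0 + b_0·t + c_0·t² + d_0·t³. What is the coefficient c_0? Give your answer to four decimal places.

-4.8667

Write M_i for S''(x_i). With h_i = 1, 1, 1 and divided differences Δ_i = 0, -1, -13, the continuity of S' gives the tridiagonal system
  1·M_0 + 4·M_1 + 1·M_2 = 6(Δ_1 - Δ_0) = -6
  1·M_1 + 4·M_2 + 1·M_3 = 6(Δ_2 - Δ_1) = -72
Clamped end conditions give two more equations: 2h_0·M_0 + h_0·M_1 = 6(Δ_0 - S'(0)) = -9 and h_2·M_2 + 2h_2·M_3 = 6(S'(3) - Δ_2) = 102.
Solving the tridiagonal system: M_0 = -146/15, M_1 = 157/15, M_2 = -572/15, M_3 = 1051/15.
On [0, 1], with S_0(t) = a_0 + b_0·t + c_0·t² + d_0·t³: c_0 = M_0/2 = -73/15, d_0 = (M_1 - M_0)/(6h_0) = 101/30, b_0 = Δ_0 - h_0(2M_0 + M_1)/6 = 3/2.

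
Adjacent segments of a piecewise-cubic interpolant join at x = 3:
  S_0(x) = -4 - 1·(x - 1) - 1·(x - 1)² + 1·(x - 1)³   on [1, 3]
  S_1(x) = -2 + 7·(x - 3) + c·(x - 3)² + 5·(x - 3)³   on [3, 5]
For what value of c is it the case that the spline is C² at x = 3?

S_0''(x) = -2 + 6·(x - 1), so S_0''(3) = 10. On the right, S_1''(3) = 2c, so c = 5.

5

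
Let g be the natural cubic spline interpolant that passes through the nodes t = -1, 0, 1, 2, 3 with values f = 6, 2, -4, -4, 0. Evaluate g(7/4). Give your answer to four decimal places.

-4.5675

With M_i denoting the second derivative at x_i, h_i = 1, 1, 1, 1, and Δ_i = (y_(i+1) − y_i)/h_i = -4, -6, 0, 4:
  1·M_0 + 4·M_1 + 1·M_2 = 6(Δ_1 - Δ_0) = -12
  1·M_1 + 4·M_2 + 1·M_3 = 6(Δ_2 - Δ_1) = 36
  1·M_2 + 4·M_3 + 1·M_4 = 6(Δ_3 - Δ_2) = 24
Natural end conditions: M_0 = M_4 = 0.
Solving: M_0 = 0, M_1 = -75/14, M_2 = 66/7, M_3 = 51/14, M_4 = 0.
On [1, 2], g(t) = -4 - 15/4·(t - 1) + 33/7·(t - 1)² - 27/28·(t - 1)³.
With (t - 1) = 3/4: g(7/4) = -8185/1792.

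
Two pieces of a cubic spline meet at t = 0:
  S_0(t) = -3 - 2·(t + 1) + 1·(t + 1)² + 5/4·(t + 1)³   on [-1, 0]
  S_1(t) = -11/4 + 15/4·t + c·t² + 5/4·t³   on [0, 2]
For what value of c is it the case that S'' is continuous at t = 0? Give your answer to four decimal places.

S_0''(t) = 2 + 15/2·(t + 1), so S_0''(0) = 19/2. On the right, S_1''(0) = 2c, so c = 19/4.

4.7500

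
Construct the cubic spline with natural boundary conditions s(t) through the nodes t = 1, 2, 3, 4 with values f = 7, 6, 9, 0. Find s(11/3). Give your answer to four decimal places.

4.0272

Write M_i for s''(x_i). With h_i = 1, 1, 1 and divided differences Δ_i = -1, 3, -9, the continuity of s' gives the tridiagonal system
  1·M_0 + 4·M_1 + 1·M_2 = 6(Δ_1 - Δ_0) = 24
  1·M_1 + 4·M_2 + 1·M_3 = 6(Δ_2 - Δ_1) = -72
Natural end conditions: M_0 = M_3 = 0.
Forward elimination and back-substitution give M_0 = 0, M_1 = 56/5, M_2 = -104/5, M_3 = 0.
On [3, 4], s(t) = 9 - 31/15·(t - 3) - 52/5·(t - 3)² + 52/15·(t - 3)³.
With (t - 3) = 2/3: s(11/3) = 1631/405.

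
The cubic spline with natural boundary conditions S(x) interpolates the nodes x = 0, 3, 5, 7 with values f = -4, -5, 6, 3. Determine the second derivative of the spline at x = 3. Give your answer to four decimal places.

Write m_i for S''(x_i). With h_i = 3, 2, 2 and divided differences Δ_i = -1/3, 11/2, -3/2, the continuity of S' gives the tridiagonal system
  3·m_0 + 10·m_1 + 2·m_2 = 6(Δ_1 - Δ_0) = 35
  2·m_1 + 8·m_2 + 2·m_3 = 6(Δ_2 - Δ_1) = -42
Natural end conditions: m_0 = m_3 = 0.
Hence m_0 = 0, m_1 = 91/19, m_2 = -245/38, m_3 = 0.

4.7895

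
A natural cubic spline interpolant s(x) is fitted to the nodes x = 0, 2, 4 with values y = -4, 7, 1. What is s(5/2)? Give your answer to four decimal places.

Write σ_i for s''(x_i). With h_i = 2, 2 and divided differences Δ_i = 11/2, -3, the continuity of s' gives the tridiagonal system
  2·σ_0 + 8·σ_1 + 2·σ_2 = 6(Δ_1 - Δ_0) = -51
Natural end conditions: σ_0 = σ_2 = 0.
Forward elimination and back-substitution give σ_0 = 0, σ_1 = -51/8, σ_2 = 0.
On [2, 4], s(x) = 7 + 5/4·(x - 2) - 51/16·(x - 2)² + 17/32·(x - 2)³.
With (x - 2) = 1/2: s(5/2) = 1765/256.

6.8945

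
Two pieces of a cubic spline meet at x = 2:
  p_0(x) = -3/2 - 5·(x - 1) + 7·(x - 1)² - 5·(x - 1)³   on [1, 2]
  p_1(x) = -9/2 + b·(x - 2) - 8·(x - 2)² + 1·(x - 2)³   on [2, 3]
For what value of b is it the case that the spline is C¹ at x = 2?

p_0'(x) = -5 + 14·(x - 1) - 15·(x - 1)², so p_0'(2) = -6. On the right, p_1'(2) = b, so b = -6.

-6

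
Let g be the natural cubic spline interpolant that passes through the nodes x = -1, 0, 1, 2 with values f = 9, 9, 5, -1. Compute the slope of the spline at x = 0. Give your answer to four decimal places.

Write m_i for g''(x_i). With h_i = 1, 1, 1 and divided differences Δ_i = 0, -4, -6, the continuity of g' gives the tridiagonal system
  1·m_0 + 4·m_1 + 1·m_2 = 6(Δ_1 - Δ_0) = -24
  1·m_1 + 4·m_2 + 1·m_3 = 6(Δ_2 - Δ_1) = -12
Natural end conditions: m_0 = m_3 = 0.
Forward elimination and back-substitution give m_0 = 0, m_1 = -28/5, m_2 = -8/5, m_3 = 0.
On [0, 1], g'(x) = b_1 + 2c_1·x + 3d_1·x² with b_1 = Δ_1 - h_1(2m_1 + m_2)/6 = -28/15, c_1 = m_1/2 = -14/5, d_1 = (m_2 - m_1)/(6h_1) = 2/3. So g'(0) = -28/15.

-1.8667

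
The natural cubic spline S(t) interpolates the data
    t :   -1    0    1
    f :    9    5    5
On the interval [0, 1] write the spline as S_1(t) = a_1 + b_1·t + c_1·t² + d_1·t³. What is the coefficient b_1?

Let σ_i = S''(x_i). Step sizes h_i = 1, 1; slopes of the chords Δ_i = (y_(i+1) - y_i)/h_i = -4, 0.
  1·σ_0 + 4·σ_1 + 1·σ_2 = 6(Δ_1 - Δ_0) = 24
Natural end conditions: σ_0 = σ_2 = 0.
Solving the tridiagonal system: σ_0 = 0, σ_1 = 6, σ_2 = 0.
On [0, 1], with S_1(t) = a_1 + b_1·t + c_1·t² + d_1·t³: c_1 = σ_1/2 = 3, d_1 = (σ_2 - σ_1)/(6h_1) = -1, b_1 = Δ_1 - h_1(2σ_1 + σ_2)/6 = -2.

-2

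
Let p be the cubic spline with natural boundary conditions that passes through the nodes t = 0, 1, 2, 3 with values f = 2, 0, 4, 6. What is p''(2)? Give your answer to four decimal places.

Let M_i = p''(x_i). Step sizes h_i = 1, 1, 1; slopes of the chords Δ_i = (y_(i+1) - y_i)/h_i = -2, 4, 2.
  1·M_0 + 4·M_1 + 1·M_2 = 6(Δ_1 - Δ_0) = 36
  1·M_1 + 4·M_2 + 1·M_3 = 6(Δ_2 - Δ_1) = -12
Natural end conditions: M_0 = M_3 = 0.
Solving: M_0 = 0, M_1 = 52/5, M_2 = -28/5, M_3 = 0.

-5.6000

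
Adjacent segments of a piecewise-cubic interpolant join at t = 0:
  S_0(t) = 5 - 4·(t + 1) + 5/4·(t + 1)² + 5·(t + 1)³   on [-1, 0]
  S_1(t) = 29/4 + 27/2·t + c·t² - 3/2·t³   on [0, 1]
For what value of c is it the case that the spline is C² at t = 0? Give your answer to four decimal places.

16.2500

S_0''(t) = 5/2 + 30·(t + 1), so S_0''(0) = 65/2. On the right, S_1''(0) = 2c, so c = 65/4.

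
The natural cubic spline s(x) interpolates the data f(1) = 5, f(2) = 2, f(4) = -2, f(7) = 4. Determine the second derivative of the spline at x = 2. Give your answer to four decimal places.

Put M_i = s'' at the i-th knot. Here h = (1, 2, 3) and Δ = (-3, -2, 2), so the interior equations h_(i-1)·M_(i-1) + 2(h_(i-1)+h_i)·M_i + h_i·M_(i+1) = 6(Δ_i − Δ_(i-1)) read
  1·M_0 + 6·M_1 + 2·M_2 = 6(Δ_1 - Δ_0) = 6
  2·M_1 + 10·M_2 + 3·M_3 = 6(Δ_2 - Δ_1) = 24
Natural end conditions: M_0 = M_3 = 0.
Hence M_0 = 0, M_1 = 3/14, M_2 = 33/14, M_3 = 0.

0.2143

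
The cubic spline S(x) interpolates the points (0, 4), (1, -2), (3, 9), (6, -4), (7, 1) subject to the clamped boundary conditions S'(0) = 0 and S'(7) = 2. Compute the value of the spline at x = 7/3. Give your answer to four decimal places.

Put M_i = S'' at the i-th knot. Here h = (1, 2, 3, 1) and Δ = (-6, 11/2, -13/3, 5), so the interior equations h_(i-1)·M_(i-1) + 2(h_(i-1)+h_i)·M_i + h_i·M_(i+1) = 6(Δ_i − Δ_(i-1)) read
  1·M_0 + 6·M_1 + 2·M_2 = 6(Δ_1 - Δ_0) = 69
  2·M_1 + 10·M_2 + 3·M_3 = 6(Δ_2 - Δ_1) = -59
  3·M_2 + 8·M_3 + 1·M_4 = 6(Δ_3 - Δ_2) = 56
Clamped end conditions give two more equations: 2h_0·M_0 + h_0·M_1 = 6(Δ_0 - S'(0)) = -36 and h_3·M_3 + 2h_3·M_4 = 6(S'(7) - Δ_3) = -18.
Hence M_0 = -6335/222, M_1 = 2339/111, M_2 = -6415/444, M_3 = 1069/74, M_4 = -2401/148.
On [1, 3], S(x) = -2 - 1657/444·(x - 1) + 2339/222·(x - 1)² - 5257/1776·(x - 1)³.
With (x - 1) = 4/3: S(7/3) = 14201/2997.

4.7384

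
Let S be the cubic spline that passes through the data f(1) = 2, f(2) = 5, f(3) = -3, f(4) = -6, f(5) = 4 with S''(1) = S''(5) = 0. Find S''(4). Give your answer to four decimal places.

17.5714

Let M_i = S''(x_i). Step sizes h_i = 1, 1, 1, 1; slopes of the chords Δ_i = (y_(i+1) - y_i)/h_i = 3, -8, -3, 10.
  1·M_0 + 4·M_1 + 1·M_2 = 6(Δ_1 - Δ_0) = -66
  1·M_1 + 4·M_2 + 1·M_3 = 6(Δ_2 - Δ_1) = 30
  1·M_2 + 4·M_3 + 1·M_4 = 6(Δ_3 - Δ_2) = 78
Natural end conditions: M_0 = M_4 = 0.
Forward elimination and back-substitution give M_0 = 0, M_1 = -129/7, M_2 = 54/7, M_3 = 123/7, M_4 = 0.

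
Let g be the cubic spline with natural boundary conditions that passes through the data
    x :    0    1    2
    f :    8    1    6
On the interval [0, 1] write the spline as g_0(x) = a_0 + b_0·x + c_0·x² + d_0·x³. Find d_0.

3

Write m_i for g''(x_i). With h_i = 1, 1 and divided differences Δ_i = -7, 5, the continuity of g' gives the tridiagonal system
  1·m_0 + 4·m_1 + 1·m_2 = 6(Δ_1 - Δ_0) = 72
Natural end conditions: m_0 = m_2 = 0.
Hence m_0 = 0, m_1 = 18, m_2 = 0.
On [0, 1], with g_0(x) = a_0 + b_0·x + c_0·x² + d_0·x³: c_0 = m_0/2 = 0, d_0 = (m_1 - m_0)/(6h_0) = 3, b_0 = Δ_0 - h_0(2m_0 + m_1)/6 = -10.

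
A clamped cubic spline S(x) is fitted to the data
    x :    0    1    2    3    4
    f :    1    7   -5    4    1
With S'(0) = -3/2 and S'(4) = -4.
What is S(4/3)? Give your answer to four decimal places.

Put M_i = S'' at the i-th knot. Here h = (1, 1, 1, 1) and Δ = (6, -12, 9, -3), so the interior equations h_(i-1)·M_(i-1) + 2(h_(i-1)+h_i)·M_i + h_i·M_(i+1) = 6(Δ_i − Δ_(i-1)) read
  1·M_0 + 4·M_1 + 1·M_2 = 6(Δ_1 - Δ_0) = -108
  1·M_1 + 4·M_2 + 1·M_3 = 6(Δ_2 - Δ_1) = 126
  1·M_2 + 4·M_3 + 1·M_4 = 6(Δ_3 - Δ_2) = -72
Clamped end conditions give two more equations: 2h_0·M_0 + h_0·M_1 = 6(Δ_0 - S'(0)) = 45 and h_3·M_3 + 2h_3·M_4 = 6(S'(4) - Δ_3) = -6.
Forward elimination and back-substitution give M_0 = 2731/56, M_1 = -1471/28, M_2 = 427/8, M_3 = -979/28, M_4 = 811/56.
On [1, 2], S(x) = 7 - 379/112·(x - 1) - 1471/56·(x - 1)² + 1977/112·(x - 1)³.
With (x - 1) = 1/3: S(4/3) = 101/28.

3.6071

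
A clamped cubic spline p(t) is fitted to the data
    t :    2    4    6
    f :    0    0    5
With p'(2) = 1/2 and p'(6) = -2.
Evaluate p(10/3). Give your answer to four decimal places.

-0.5926

Let m_i = p''(x_i). Step sizes h_i = 2, 2; slopes of the chords Δ_i = (y_(i+1) - y_i)/h_i = 0, 5/2.
  2·m_0 + 8·m_1 + 2·m_2 = 6(Δ_1 - Δ_0) = 15
Clamped end conditions give two more equations: 2h_0·m_0 + h_0·m_1 = 6(Δ_0 - p'(2)) = -3 and h_1·m_1 + 2h_1·m_2 = 6(p'(6) - Δ_1) = -27.
Solving: m_0 = -13/4, m_1 = 5, m_2 = -37/4.
On [2, 4], p(t) = 0 + 1/2·(t - 2) - 13/8·(t - 2)² + 11/16·(t - 2)³.
With (t - 2) = 4/3: p(10/3) = -16/27.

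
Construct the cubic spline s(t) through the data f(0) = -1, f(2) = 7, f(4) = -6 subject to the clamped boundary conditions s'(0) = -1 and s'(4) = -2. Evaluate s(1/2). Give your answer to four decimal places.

With m_i denoting the second derivative at x_i, h_i = 2, 2, and Δ_i = (y_(i+1) − y_i)/h_i = 4, -13/2:
  2·m_0 + 8·m_1 + 2·m_2 = 6(Δ_1 - Δ_0) = -63
Clamped end conditions give two more equations: 2h_0·m_0 + h_0·m_1 = 6(Δ_0 - s'(0)) = 30 and h_1·m_1 + 2h_1·m_2 = 6(s'(4) - Δ_1) = 27.
Solving: m_0 = 121/8, m_1 = -61/4, m_2 = 115/8.
On [0, 2], s(t) = -1 - 1·t + 121/16·t² - 81/32·t³.
With t = 1/2: s(1/2) = 19/256.

0.0742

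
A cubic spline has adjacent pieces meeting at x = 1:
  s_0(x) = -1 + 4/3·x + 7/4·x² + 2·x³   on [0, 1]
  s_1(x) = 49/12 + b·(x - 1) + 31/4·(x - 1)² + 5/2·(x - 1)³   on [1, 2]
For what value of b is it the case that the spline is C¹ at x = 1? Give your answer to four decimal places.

10.8333

s_0'(x) = 4/3 + 7/2·x + 6·x², so s_0'(1) = 65/6. On the right, s_1'(1) = b, so b = 65/6.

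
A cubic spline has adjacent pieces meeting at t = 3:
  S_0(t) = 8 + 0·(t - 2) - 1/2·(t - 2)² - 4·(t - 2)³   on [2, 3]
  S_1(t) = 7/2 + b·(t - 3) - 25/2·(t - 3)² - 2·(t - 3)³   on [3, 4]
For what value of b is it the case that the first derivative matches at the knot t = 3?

S_0'(t) = 0 - 1·(t - 2) - 12·(t - 2)², so S_0'(3) = -13. On the right, S_1'(3) = b, so b = -13.

-13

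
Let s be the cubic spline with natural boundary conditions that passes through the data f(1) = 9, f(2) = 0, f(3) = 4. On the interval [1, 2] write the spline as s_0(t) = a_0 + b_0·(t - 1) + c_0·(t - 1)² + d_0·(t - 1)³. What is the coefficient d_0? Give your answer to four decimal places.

Let σ_i = s''(x_i). Step sizes h_i = 1, 1; slopes of the chords Δ_i = (y_(i+1) - y_i)/h_i = -9, 4.
  1·σ_0 + 4·σ_1 + 1·σ_2 = 6(Δ_1 - Δ_0) = 78
Natural end conditions: σ_0 = σ_2 = 0.
Solving: σ_0 = 0, σ_1 = 39/2, σ_2 = 0.
On [1, 2], with s_0(t) = a_0 + b_0·(t - 1) + c_0·(t - 1)² + d_0·(t - 1)³: c_0 = σ_0/2 = 0, d_0 = (σ_1 - σ_0)/(6h_0) = 13/4, b_0 = Δ_0 - h_0(2σ_0 + σ_1)/6 = -49/4.

3.2500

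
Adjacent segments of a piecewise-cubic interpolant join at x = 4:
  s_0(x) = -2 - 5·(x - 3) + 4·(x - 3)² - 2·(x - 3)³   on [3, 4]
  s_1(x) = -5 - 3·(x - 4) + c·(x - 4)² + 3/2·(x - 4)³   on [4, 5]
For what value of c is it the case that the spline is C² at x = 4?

s_0''(x) = 8 - 12·(x - 3), so s_0''(4) = -4. On the right, s_1''(4) = 2c, so c = -2.

-2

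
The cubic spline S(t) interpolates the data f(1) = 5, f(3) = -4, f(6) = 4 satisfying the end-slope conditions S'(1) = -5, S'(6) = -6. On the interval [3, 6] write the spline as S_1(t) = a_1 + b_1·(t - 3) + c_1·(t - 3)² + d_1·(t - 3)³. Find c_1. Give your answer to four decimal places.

Put m_i = S'' at the i-th knot. Here h = (2, 3) and Δ = (-9/2, 8/3), so the interior equations h_(i-1)·m_(i-1) + 2(h_(i-1)+h_i)·m_i + h_i·m_(i+1) = 6(Δ_i − Δ_(i-1)) read
  2·m_0 + 10·m_1 + 3·m_2 = 6(Δ_1 - Δ_0) = 43
Clamped end conditions give two more equations: 2h_0·m_0 + h_0·m_1 = 6(Δ_0 - S'(1)) = 3 and h_1·m_1 + 2h_1·m_2 = 6(S'(6) - Δ_1) = -52.
Forward elimination and back-substitution give m_0 = -15/4, m_1 = 9, m_2 = -79/6.
On [3, 6], with S_1(t) = a_1 + b_1·(t - 3) + c_1·(t - 3)² + d_1·(t - 3)³: c_1 = m_1/2 = 9/2, d_1 = (m_2 - m_1)/(6h_1) = -133/108, b_1 = Δ_1 - h_1(2m_1 + m_2)/6 = 1/4.

4.5000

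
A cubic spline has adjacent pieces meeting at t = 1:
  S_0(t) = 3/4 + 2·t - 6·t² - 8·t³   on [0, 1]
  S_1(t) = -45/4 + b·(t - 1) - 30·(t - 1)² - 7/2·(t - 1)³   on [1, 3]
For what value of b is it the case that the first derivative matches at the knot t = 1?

S_0'(t) = 2 - 12·t - 24·t², so S_0'(1) = -34. On the right, S_1'(1) = b, so b = -34.

-34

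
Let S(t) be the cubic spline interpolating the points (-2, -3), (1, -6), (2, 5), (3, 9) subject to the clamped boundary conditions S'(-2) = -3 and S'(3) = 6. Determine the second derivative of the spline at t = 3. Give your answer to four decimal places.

Put M_i = S'' at the i-th knot. Here h = (3, 1, 1) and Δ = (-1, 11, 4), so the interior equations h_(i-1)·M_(i-1) + 2(h_(i-1)+h_i)·M_i + h_i·M_(i+1) = 6(Δ_i − Δ_(i-1)) read
  3·M_0 + 8·M_1 + 1·M_2 = 6(Δ_1 - Δ_0) = 72
  1·M_1 + 4·M_2 + 1·M_3 = 6(Δ_2 - Δ_1) = -42
Clamped end conditions give two more equations: 2h_0·M_0 + h_0·M_1 = 6(Δ_0 - S'(-2)) = 12 and h_2·M_2 + 2h_2·M_3 = 6(S'(3) - Δ_2) = 12.
Solving: M_0 = -128/29, M_1 = 372/29, M_2 = -504/29, M_3 = 426/29.

14.6897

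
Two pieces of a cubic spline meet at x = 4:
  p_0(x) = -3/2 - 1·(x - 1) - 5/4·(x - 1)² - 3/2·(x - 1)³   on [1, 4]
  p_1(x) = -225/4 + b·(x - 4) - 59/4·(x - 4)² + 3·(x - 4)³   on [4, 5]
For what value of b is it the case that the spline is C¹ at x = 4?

-49

p_0'(x) = -1 - 5/2·(x - 1) - 9/2·(x - 1)², so p_0'(4) = -49. On the right, p_1'(4) = b, so b = -49.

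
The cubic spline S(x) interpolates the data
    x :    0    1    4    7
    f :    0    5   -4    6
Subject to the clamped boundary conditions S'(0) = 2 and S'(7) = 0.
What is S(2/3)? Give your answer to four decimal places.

3.2832

Let σ_i = S''(x_i). Step sizes h_i = 1, 3, 3; slopes of the chords Δ_i = (y_(i+1) - y_i)/h_i = 5, -3, 10/3.
  1·σ_0 + 8·σ_1 + 3·σ_2 = 6(Δ_1 - Δ_0) = -48
  3·σ_1 + 12·σ_2 + 3·σ_3 = 6(Δ_2 - Δ_1) = 38
Clamped end conditions give two more equations: 2h_0·σ_0 + h_0·σ_1 = 6(Δ_0 - S'(0)) = 18 and h_2·σ_2 + 2h_2·σ_3 = 6(S'(7) - Δ_2) = -20.
Forward elimination and back-substitution give σ_0 = 444/31, σ_1 = -330/31, σ_2 = 236/31, σ_3 = -664/93.
On [0, 1], S(x) = 0 + 2·x + 222/31·x² - 129/31·x³.
With x = 2/3: S(2/3) = 916/279.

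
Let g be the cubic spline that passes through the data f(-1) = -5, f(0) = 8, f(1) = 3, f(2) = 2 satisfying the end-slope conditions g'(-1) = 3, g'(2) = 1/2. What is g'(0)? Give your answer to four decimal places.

6.8333

Write m_i for g''(x_i). With h_i = 1, 1, 1 and divided differences Δ_i = 13, -5, -1, the continuity of g' gives the tridiagonal system
  1·m_0 + 4·m_1 + 1·m_2 = 6(Δ_1 - Δ_0) = -108
  1·m_1 + 4·m_2 + 1·m_3 = 6(Δ_2 - Δ_1) = 24
Clamped end conditions give two more equations: 2h_0·m_0 + h_0·m_1 = 6(Δ_0 - g'(-1)) = 60 and h_2·m_2 + 2h_2·m_3 = 6(g'(2) - Δ_2) = 9.
Solving the tridiagonal system: m_0 = 157/3, m_1 = -134/3, m_2 = 55/3, m_3 = -14/3.
On [0, 1], g'(t) = b_1 + 2c_1·t + 3d_1·t² with b_1 = Δ_1 - h_1(2m_1 + m_2)/6 = 41/6, c_1 = m_1/2 = -67/3, d_1 = (m_2 - m_1)/(6h_1) = 21/2. So g'(0) = 41/6.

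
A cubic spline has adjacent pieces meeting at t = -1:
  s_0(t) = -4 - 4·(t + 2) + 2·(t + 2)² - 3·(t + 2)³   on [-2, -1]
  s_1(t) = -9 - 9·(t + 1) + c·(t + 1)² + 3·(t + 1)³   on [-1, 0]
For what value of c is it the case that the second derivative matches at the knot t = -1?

-7

s_0''(t) = 4 - 18·(t + 2), so s_0''(-1) = -14. On the right, s_1''(-1) = 2c, so c = -7.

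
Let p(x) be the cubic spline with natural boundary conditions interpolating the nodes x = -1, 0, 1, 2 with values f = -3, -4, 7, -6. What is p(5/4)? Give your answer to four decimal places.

6.1125

Let σ_i = p''(x_i). Step sizes h_i = 1, 1, 1; slopes of the chords Δ_i = (y_(i+1) - y_i)/h_i = -1, 11, -13.
  1·σ_0 + 4·σ_1 + 1·σ_2 = 6(Δ_1 - Δ_0) = 72
  1·σ_1 + 4·σ_2 + 1·σ_3 = 6(Δ_2 - Δ_1) = -144
Natural end conditions: σ_0 = σ_3 = 0.
Hence σ_0 = 0, σ_1 = 144/5, σ_2 = -216/5, σ_3 = 0.
On [1, 2], p(x) = 7 + 7/5·(x - 1) - 108/5·(x - 1)² + 36/5·(x - 1)³.
With (x - 1) = 1/4: p(5/4) = 489/80.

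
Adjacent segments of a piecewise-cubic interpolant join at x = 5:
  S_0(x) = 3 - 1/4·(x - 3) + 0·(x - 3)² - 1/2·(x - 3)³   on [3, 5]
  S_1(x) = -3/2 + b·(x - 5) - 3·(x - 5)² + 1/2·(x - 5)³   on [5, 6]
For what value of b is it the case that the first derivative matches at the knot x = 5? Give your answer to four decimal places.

-6.2500

S_0'(x) = -1/4 + 0·(x - 3) - 3/2·(x - 3)², so S_0'(5) = -25/4. On the right, S_1'(5) = b, so b = -25/4.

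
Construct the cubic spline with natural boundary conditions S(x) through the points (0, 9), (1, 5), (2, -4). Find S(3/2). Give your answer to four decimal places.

0.9688

Put σ_i = S'' at the i-th knot. Here h = (1, 1) and Δ = (-4, -9), so the interior equations h_(i-1)·σ_(i-1) + 2(h_(i-1)+h_i)·σ_i + h_i·σ_(i+1) = 6(Δ_i − Δ_(i-1)) read
  1·σ_0 + 4·σ_1 + 1·σ_2 = 6(Δ_1 - Δ_0) = -30
Natural end conditions: σ_0 = σ_2 = 0.
Hence σ_0 = 0, σ_1 = -15/2, σ_2 = 0.
On [1, 2], S(x) = 5 - 13/2·(x - 1) - 15/4·(x - 1)² + 5/4·(x - 1)³.
With (x - 1) = 1/2: S(3/2) = 31/32.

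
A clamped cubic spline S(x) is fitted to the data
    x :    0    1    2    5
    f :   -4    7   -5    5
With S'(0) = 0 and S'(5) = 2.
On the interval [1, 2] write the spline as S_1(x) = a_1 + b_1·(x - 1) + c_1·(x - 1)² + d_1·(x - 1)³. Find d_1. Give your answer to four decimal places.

Let M_i = S''(x_i). Step sizes h_i = 1, 1, 3; slopes of the chords Δ_i = (y_(i+1) - y_i)/h_i = 11, -12, 10/3.
  1·M_0 + 4·M_1 + 1·M_2 = 6(Δ_1 - Δ_0) = -138
  1·M_1 + 8·M_2 + 3·M_3 = 6(Δ_2 - Δ_1) = 92
Clamped end conditions give two more equations: 2h_0·M_0 + h_0·M_1 = 6(Δ_0 - S'(0)) = 66 and h_2·M_2 + 2h_2·M_3 = 6(S'(5) - Δ_2) = -8.
Forward elimination and back-substitution give M_0 = 1762/29, M_1 = -1610/29, M_2 = 676/29, M_3 = -1130/87.
On [1, 2], with S_1(x) = a_1 + b_1·(x - 1) + c_1·(x - 1)² + d_1·(x - 1)³: c_1 = M_1/2 = -805/29, d_1 = (M_2 - M_1)/(6h_1) = 381/29, b_1 = Δ_1 - h_1(2M_1 + M_2)/6 = 76/29.

13.1379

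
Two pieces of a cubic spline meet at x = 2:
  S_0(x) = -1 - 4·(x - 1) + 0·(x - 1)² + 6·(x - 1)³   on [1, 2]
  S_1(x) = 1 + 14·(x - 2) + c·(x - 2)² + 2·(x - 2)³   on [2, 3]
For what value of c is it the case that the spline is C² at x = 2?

S_0''(x) = 0 + 36·(x - 1), so S_0''(2) = 36. On the right, S_1''(2) = 2c, so c = 18.

18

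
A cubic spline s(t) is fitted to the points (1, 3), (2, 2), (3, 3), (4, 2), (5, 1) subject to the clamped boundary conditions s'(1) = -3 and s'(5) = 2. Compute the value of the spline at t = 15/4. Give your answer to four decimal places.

2.4668

With M_i denoting the second derivative at x_i, h_i = 1, 1, 1, 1, and Δ_i = (y_(i+1) − y_i)/h_i = -1, 1, -1, -1:
  1·M_0 + 4·M_1 + 1·M_2 = 6(Δ_1 - Δ_0) = 12
  1·M_1 + 4·M_2 + 1·M_3 = 6(Δ_2 - Δ_1) = -12
  1·M_2 + 4·M_3 + 1·M_4 = 6(Δ_3 - Δ_2) = 0
Clamped end conditions give two more equations: 2h_0·M_0 + h_0·M_1 = 6(Δ_0 - s'(1)) = 12 and h_3·M_3 + 2h_3·M_4 = 6(s'(5) - Δ_3) = 18.
Forward elimination and back-substitution give M_0 = 131/28, M_1 = 37/14, M_2 = -13/4, M_3 = -23/14, M_4 = 275/28.
On [3, 4], s(t) = 3 + 5/14·(t - 3) - 13/8·(t - 3)² + 15/56·(t - 3)³.
With (t - 3) = 3/4: s(15/4) = 1263/512.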